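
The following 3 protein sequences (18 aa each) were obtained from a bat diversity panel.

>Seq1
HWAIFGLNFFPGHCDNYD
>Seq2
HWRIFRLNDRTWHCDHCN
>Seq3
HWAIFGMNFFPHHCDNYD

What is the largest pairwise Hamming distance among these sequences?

10

Pairwise Hamming distances:
  Seq1 vs Seq2: 9
  Seq1 vs Seq3: 2
  Seq2 vs Seq3: 10
The largest is 10, between Seq2 and Seq3.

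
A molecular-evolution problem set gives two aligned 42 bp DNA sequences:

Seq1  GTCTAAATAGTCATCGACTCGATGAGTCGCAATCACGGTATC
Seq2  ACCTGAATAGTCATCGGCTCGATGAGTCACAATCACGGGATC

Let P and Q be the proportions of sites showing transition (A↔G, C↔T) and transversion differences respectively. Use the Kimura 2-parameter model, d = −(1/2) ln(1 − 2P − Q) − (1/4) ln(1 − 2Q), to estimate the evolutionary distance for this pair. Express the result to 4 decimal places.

0.1640

Mismatches occur at site 1 (G→A, transition), site 2 (T→C, transition), site 5 (A→G, transition), site 17 (A→G, transition), site 29 (G→A, transition), site 39 (T→G, transversion).
Of the 6 differences, 5 transitions and 1 transversion over 42 sites: P = 5/42 = 0.119048, Q = 1/42 = 0.023810.
d = −0.5·ln(0.738094) − 0.25·ln(0.952380) = −0.5·(-0.303684) − 0.25·(-0.048791) = 0.1640.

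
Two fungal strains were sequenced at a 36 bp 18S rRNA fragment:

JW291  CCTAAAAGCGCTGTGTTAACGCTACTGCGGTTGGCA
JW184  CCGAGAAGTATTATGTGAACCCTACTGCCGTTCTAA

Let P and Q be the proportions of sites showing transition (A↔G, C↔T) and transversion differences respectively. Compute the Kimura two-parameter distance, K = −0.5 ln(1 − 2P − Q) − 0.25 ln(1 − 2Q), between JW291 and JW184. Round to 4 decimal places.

0.4427

Mismatches occur at site 3 (T↔G, transversion), site 5 (A↔G, transition), site 9 (C↔T, transition), site 10 (G↔A, transition), site 11 (C↔T, transition), site 13 (G↔A, transition), site 17 (T↔G, transversion), site 21 (G↔C, transversion), site 29 (G↔C, transversion), site 33 (G↔C, transversion), site 34 (G↔T, transversion), site 35 (C↔A, transversion).
Of the 12 differences, 5 transitions and 7 transversions over 36 sites: P = 5/36 = 0.138889, Q = 7/36 = 0.194444.
d = −0.5·ln(0.527778) − 0.25·ln(0.611112) = −0.5·(-0.639080) − 0.25·(-0.492475) = 0.4427.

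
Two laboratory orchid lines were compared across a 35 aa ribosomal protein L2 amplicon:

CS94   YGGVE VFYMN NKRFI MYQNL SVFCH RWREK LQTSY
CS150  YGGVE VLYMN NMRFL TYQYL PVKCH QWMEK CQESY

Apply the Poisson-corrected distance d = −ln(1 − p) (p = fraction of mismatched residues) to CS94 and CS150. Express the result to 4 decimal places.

0.3773

Mismatches occur at site 7 (F→L), site 12 (K→M), site 15 (I→L), site 16 (M→T), site 19 (N→Y), site 21 (S→P), site 23 (F→K), site 26 (R→Q), site 28 (R→M), site 31 (L→C), site 33 (T→E).
p = 11/35 = 0.314286.
d = −ln(1 − 0.314286) = −ln(0.685714) = 0.3773.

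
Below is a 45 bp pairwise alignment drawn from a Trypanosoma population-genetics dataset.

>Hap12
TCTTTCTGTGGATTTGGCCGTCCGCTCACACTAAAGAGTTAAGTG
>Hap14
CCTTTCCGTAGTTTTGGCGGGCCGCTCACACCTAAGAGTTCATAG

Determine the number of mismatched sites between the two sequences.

Differing sites — 1:T/C; 7:T/C; 10:G/A; 12:A/T; 19:C/G; 21:T/G; 32:T/C; 33:A/T; 41:A/C; 43:G/T; 44:T/A.
That gives 11 mismatches out of 45 aligned sites, so the Hamming distance is 11.

11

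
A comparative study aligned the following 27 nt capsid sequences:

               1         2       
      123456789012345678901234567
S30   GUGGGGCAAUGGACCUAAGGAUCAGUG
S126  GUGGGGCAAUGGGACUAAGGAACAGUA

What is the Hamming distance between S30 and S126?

4

The sequences differ at positions 13 (A/G), 14 (C/A), 22 (U/A), 27 (G/A).
That gives 4 mismatches out of 27 aligned sites, so the Hamming distance is 4.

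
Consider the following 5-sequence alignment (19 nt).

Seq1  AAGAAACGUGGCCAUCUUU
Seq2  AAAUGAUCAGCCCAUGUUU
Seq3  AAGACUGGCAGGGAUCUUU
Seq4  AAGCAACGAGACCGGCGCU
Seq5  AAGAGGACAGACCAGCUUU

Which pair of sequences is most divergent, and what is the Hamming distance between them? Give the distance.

13

Pairwise Hamming distances:
  Seq1 vs Seq2: 8
  Seq1 vs Seq3: 7
  Seq1 vs Seq4: 7
  Seq1 vs Seq5: 7
  Seq2 vs Seq3: 12
  Seq2 vs Seq4: 11
  Seq2 vs Seq5: 7
  Seq3 vs Seq4: 13
  Seq3 vs Seq5: 10
  Seq4 vs Seq5: 8
The largest is 13, between Seq3 and Seq4.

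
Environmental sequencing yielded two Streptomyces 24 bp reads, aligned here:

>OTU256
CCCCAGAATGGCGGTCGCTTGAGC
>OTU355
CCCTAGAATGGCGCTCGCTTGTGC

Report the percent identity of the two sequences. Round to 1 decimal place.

The sequences differ at positions 4 (C/T), 14 (G/C), 22 (A/T).
21 of the 24 sites match, so the percent identity is 21/24 × 100 = 87.5%.

87.5%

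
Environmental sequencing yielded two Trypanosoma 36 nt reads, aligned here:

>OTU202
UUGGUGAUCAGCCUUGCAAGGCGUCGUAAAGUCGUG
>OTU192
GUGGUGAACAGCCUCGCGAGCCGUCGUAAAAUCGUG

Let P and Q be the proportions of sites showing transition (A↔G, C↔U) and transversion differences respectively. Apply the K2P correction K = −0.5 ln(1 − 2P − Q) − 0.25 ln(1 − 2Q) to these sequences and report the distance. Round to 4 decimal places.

0.1894

The sequences differ at positions 1 (U/G, transversion), 8 (U/A, transversion), 15 (U/C, transition), 18 (A/G, transition), 21 (G/C, transversion), 31 (G/A, transition).
Of the 6 differences, 3 transitions and 3 transversions over 36 sites: P = 3/36 = 0.083333, Q = 3/36 = 0.083333.
d = −0.5·ln(0.750001) − 0.25·ln(0.833334) = −0.5·(-0.287681) − 0.25·(-0.182321) = 0.1894.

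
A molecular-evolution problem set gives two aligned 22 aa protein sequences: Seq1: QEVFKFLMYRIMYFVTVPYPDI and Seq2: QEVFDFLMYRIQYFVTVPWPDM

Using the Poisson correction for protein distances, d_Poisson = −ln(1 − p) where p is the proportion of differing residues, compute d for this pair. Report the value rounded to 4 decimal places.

The sequences differ at positions 5 (K/D), 12 (M/Q), 19 (Y/W), 22 (I/M).
p = 4/22 = 0.181818.
d = −ln(1 − 0.181818) = −ln(0.818182) = 0.2007.

0.2007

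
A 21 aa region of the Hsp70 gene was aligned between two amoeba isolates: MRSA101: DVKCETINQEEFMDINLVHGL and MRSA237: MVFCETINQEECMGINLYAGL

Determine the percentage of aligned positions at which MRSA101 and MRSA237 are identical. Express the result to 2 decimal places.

Differing sites — 1:D/M; 3:K/F; 12:F/C; 14:D/G; 18:V/Y; 19:H/A.
15 of the 21 sites match, so the percent identity is 15/21 × 100 = 71.43%.

71.43%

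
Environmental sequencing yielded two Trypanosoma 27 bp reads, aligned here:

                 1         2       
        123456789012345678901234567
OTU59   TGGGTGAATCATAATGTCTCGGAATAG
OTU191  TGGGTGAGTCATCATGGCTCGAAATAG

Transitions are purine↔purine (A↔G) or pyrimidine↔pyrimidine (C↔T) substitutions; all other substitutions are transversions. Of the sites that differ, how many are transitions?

Mismatches occur at site 8 (A↔G, transition), site 13 (A↔C, transversion), site 17 (T↔G, transversion), site 22 (G↔A, transition).
Of the 4 differences, 2 transitions and 2 transversions, so the answer is 2.

2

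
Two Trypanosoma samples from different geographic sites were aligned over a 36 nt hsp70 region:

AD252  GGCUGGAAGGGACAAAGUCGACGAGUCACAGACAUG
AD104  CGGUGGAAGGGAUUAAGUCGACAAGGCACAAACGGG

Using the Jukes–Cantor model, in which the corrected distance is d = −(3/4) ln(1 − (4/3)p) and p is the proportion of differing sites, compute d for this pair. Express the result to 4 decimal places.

0.3041

Mismatches occur at site 1 (G↔C), site 3 (C↔G), site 13 (C↔U), site 14 (A↔U), site 23 (G↔A), site 26 (U↔G), site 31 (G↔A), site 34 (A↔G), site 35 (U↔G).
p = 9/36 = 0.250000.
d = −0.75 · ln(1 − (4/3)·0.250000) = −0.75 · ln(0.666667) = −0.75 · (-0.405465) = 0.3041.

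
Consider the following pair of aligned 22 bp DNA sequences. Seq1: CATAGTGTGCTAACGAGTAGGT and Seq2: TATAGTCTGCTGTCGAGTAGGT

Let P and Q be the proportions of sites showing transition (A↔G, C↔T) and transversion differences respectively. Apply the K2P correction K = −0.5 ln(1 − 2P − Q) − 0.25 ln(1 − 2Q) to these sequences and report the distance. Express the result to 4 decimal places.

0.2094

Differing sites — 1:C/T (Ti); 7:G/C (Tv); 12:A/G (Ti); 13:A/T (Tv).
Of the 4 differences, 2 transitions and 2 transversions over 22 sites: P = 2/22 = 0.090909, Q = 2/22 = 0.090909.
d = −0.5·ln(0.727273) − 0.25·ln(0.818182) = −0.5·(-0.318453) − 0.25·(-0.200670) = 0.2094.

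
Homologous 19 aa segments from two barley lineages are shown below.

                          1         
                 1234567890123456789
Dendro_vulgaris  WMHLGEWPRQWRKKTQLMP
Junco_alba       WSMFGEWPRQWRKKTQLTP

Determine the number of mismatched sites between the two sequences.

4

Differing sites — 2:M/S; 3:H/M; 4:L/F; 18:M/T.
That gives 4 mismatches out of 19 aligned sites, so the Hamming distance is 4.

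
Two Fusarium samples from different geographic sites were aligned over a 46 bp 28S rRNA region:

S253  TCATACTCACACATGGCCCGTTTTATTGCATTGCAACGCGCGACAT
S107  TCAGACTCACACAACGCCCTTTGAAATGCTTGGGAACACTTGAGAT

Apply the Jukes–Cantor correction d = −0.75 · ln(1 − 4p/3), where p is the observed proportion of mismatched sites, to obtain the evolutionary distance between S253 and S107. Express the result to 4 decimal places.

0.3904

Differing sites — 4:T/G; 14:T/A; 15:G/C; 20:G/T; 23:T/G; 24:T/A; 26:T/A; 30:A/T; 32:T/G; 34:C/G; 38:G/A; 40:G/T; 41:C/T; 44:C/G.
p = 14/46 = 0.304348.
d = −0.75 · ln(1 − (4/3)·0.304348) = −0.75 · ln(0.594203) = −0.75 · (-0.520534) = 0.3904.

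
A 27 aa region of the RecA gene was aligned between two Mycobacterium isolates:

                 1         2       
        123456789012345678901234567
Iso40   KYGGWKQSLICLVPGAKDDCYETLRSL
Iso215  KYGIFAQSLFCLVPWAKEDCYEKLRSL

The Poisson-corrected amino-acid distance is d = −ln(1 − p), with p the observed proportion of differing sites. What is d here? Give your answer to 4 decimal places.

Differing sites — 4:G/I; 5:W/F; 6:K/A; 10:I/F; 15:G/W; 18:D/E; 23:T/K.
p = 7/27 = 0.259259.
d = −ln(1 − 0.259259) = −ln(0.740741) = 0.3001.

0.3001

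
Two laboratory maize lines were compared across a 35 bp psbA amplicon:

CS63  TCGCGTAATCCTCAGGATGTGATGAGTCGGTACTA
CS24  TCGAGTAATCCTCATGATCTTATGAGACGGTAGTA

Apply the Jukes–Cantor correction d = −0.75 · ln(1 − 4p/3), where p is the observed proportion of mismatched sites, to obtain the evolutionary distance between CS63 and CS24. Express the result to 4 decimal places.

0.1946

The sequences differ at positions 4 (C/A), 15 (G/T), 19 (G/C), 21 (G/T), 27 (T/A), 33 (C/G).
p = 6/35 = 0.171429.
d = −0.75 · ln(1 − (4/3)·0.171429) = −0.75 · ln(0.771428) = −0.75 · (-0.259512) = 0.1946.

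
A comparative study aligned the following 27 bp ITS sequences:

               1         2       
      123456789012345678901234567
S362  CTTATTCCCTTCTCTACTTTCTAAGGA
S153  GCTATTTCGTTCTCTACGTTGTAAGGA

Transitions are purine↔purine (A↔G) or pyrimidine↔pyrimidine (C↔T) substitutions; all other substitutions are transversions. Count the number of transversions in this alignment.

4

Differing sites — 1:C/G (Tv); 2:T/C (Ti); 7:C/T (Ti); 9:C/G (Tv); 18:T/G (Tv); 21:C/G (Tv).
Of the 6 differences, 2 transitions and 4 transversions, so the answer is 4.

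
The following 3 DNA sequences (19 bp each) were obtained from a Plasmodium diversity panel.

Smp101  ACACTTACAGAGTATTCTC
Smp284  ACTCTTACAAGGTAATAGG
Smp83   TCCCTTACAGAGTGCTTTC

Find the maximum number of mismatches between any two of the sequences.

Pairwise Hamming distances:
  Smp101 vs Smp284: 7
  Smp101 vs Smp83: 5
  Smp284 vs Smp83: 9
The largest is 9, between Smp284 and Smp83.

9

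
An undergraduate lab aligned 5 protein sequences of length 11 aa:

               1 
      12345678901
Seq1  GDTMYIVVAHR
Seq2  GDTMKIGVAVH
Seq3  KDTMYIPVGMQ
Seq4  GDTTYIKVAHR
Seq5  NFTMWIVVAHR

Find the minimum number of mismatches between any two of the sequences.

2

Pairwise Hamming distances:
  Seq1 vs Seq2: 4
  Seq1 vs Seq3: 5
  Seq1 vs Seq4: 2
  Seq1 vs Seq5: 3
  Seq2 vs Seq3: 6
  Seq2 vs Seq4: 5
  Seq2 vs Seq5: 6
  Seq3 vs Seq4: 6
  Seq3 vs Seq5: 7
  Seq4 vs Seq5: 5
The smallest is 2, between Seq1 and Seq4.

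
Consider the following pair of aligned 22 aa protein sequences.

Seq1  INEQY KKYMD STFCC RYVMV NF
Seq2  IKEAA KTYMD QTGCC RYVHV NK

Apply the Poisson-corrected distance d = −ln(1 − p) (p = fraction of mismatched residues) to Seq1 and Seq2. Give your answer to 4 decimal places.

The sequences differ at positions 2 (N/K), 4 (Q/A), 5 (Y/A), 7 (K/T), 11 (S/Q), 13 (F/G), 19 (M/H), 22 (F/K).
p = 8/22 = 0.363636.
d = −ln(1 − 0.363636) = −ln(0.636364) = 0.4520.

0.4520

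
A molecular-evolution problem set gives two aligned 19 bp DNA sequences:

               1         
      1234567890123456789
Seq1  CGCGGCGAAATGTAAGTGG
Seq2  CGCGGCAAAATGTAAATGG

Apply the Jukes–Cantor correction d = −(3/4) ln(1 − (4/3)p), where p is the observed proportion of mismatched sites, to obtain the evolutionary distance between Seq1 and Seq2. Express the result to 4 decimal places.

Differing sites — 7:G/A; 16:G/A.
p = 2/19 = 0.105263.
d = −0.75 · ln(1 − (4/3)·0.105263) = −0.75 · ln(0.859649) = −0.75 · (-0.151231) = 0.1134.

0.1134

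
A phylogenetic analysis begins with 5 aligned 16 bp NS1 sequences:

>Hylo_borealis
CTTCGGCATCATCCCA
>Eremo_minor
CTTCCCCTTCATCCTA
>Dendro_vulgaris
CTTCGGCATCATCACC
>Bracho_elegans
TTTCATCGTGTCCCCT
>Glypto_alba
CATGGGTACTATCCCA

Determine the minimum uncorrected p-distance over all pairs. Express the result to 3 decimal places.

Pairwise Hamming distances:
  Hylo_borealis vs Eremo_minor: 4
  Hylo_borealis vs Dendro_vulgaris: 2
  Hylo_borealis vs Bracho_elegans: 8
  Hylo_borealis vs Glypto_alba: 5
  Eremo_minor vs Dendro_vulgaris: 6
  Eremo_minor vs Bracho_elegans: 9
  Eremo_minor vs Glypto_alba: 9
  Dendro_vulgaris vs Bracho_elegans: 9
  Dendro_vulgaris vs Glypto_alba: 7
  Bracho_elegans vs Glypto_alba: 12
The smallest is 2 mismatches, between Hylo_borealis and Dendro_vulgaris; p = 2/16 = 0.125.

0.125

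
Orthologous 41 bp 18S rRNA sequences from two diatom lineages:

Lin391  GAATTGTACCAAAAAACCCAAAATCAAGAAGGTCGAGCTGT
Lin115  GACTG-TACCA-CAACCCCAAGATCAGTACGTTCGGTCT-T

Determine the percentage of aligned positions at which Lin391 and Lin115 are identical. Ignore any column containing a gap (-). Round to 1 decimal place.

71.1%

Excluding the 3 gap columns leaves 38 comparable sites.
The sequences differ at positions 3 (A/C), 5 (T/G), 13 (A/C), 16 (A/C), 22 (A/G), 27 (A/G), 28 (G/T), 30 (A/C), 32 (G/T), 36 (A/G), 37 (G/T).
27 of the 38 comparable sites match, so the percent identity is 27/38 × 100 = 71.1%.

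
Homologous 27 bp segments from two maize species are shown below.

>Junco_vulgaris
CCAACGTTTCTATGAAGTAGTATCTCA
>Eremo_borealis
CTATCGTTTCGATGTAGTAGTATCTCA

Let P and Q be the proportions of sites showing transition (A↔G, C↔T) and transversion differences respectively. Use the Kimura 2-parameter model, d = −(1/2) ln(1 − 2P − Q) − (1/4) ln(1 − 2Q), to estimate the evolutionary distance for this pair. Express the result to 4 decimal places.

Mismatches occur at site 2 (C→T, transition), site 4 (A→T, transversion), site 11 (T→G, transversion), site 15 (A→T, transversion).
Of the 4 differences, 1 transition and 3 transversions over 27 sites: P = 1/27 = 0.037037, Q = 3/27 = 0.111111.
d = −0.5·ln(0.814815) − 0.25·ln(0.777778) = −0.5·(-0.204794) − 0.25·(-0.251314) = 0.1652.

0.1652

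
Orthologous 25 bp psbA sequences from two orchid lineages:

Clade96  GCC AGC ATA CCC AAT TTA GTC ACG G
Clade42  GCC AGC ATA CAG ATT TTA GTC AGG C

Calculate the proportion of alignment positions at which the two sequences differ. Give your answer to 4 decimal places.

0.2000

The sequences differ at positions 11 (C/A), 12 (C/G), 14 (A/T), 23 (C/G), 25 (G/C).
There are 5 differences over 25 sites, so p = 5/25 = 0.2000.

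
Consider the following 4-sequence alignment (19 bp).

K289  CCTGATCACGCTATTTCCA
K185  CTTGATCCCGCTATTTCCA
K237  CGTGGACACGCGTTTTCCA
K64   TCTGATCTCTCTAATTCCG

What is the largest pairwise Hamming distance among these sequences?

Pairwise Hamming distances:
  K289 vs K185: 2
  K289 vs K237: 5
  K289 vs K64: 5
  K185 vs K237: 6
  K185 vs K64: 6
  K237 vs K64: 10
The largest is 10, between K237 and K64.

10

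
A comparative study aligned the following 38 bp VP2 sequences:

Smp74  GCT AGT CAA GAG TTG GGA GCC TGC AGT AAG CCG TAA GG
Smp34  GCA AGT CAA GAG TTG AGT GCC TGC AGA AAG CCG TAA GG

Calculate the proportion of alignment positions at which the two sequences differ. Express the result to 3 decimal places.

0.105

Differing sites — 3:T/A; 16:G/A; 18:A/T; 27:T/A.
There are 4 differences over 38 sites, so p = 4/38 = 0.105.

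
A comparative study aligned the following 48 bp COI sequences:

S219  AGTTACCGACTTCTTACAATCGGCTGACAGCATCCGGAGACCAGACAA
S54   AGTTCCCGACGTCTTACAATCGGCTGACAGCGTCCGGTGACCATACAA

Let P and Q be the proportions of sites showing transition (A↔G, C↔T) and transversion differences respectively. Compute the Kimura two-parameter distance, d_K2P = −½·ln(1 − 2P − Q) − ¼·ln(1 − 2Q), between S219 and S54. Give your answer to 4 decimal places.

0.1123

Mismatches occur at site 5 (A↔C, transversion), site 11 (T↔G, transversion), site 32 (A↔G, transition), site 38 (A↔T, transversion), site 44 (G↔T, transversion).
Of the 5 differences, 1 transition and 4 transversions over 48 sites: P = 1/48 = 0.020833, Q = 4/48 = 0.083333.
d = −0.5·ln(0.875001) − 0.25·ln(0.833334) = −0.5·(-0.133530) − 0.25·(-0.182321) = 0.1123.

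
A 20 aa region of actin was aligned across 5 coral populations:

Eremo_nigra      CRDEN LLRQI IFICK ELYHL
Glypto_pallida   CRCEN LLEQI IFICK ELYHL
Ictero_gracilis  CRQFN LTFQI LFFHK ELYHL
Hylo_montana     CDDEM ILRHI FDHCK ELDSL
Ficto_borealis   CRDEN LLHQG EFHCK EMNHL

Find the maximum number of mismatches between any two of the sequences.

Pairwise Hamming distances:
  Eremo_nigra vs Glypto_pallida: 2
  Eremo_nigra vs Ictero_gracilis: 7
  Eremo_nigra vs Hylo_montana: 9
  Eremo_nigra vs Ficto_borealis: 6
  Glypto_pallida vs Ictero_gracilis: 7
  Glypto_pallida vs Hylo_montana: 11
  Glypto_pallida vs Ficto_borealis: 7
  Ictero_gracilis vs Hylo_montana: 14
  Ictero_gracilis vs Ficto_borealis: 10
  Hylo_montana vs Ficto_borealis: 11
The largest is 14, between Ictero_gracilis and Hylo_montana.

14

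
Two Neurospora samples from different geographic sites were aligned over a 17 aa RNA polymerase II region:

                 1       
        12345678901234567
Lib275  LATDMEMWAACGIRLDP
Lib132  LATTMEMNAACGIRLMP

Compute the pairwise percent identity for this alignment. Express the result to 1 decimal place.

Differing sites — 4:D/T; 8:W/N; 16:D/M.
14 of the 17 sites match, so the percent identity is 14/17 × 100 = 82.4%.

82.4%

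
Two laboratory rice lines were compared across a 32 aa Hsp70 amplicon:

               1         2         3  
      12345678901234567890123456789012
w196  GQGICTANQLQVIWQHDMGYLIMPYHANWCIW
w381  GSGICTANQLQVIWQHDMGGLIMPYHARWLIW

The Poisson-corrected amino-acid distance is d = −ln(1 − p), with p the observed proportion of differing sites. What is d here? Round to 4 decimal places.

0.1335

The sequences differ at positions 2 (Q/S), 20 (Y/G), 28 (N/R), 30 (C/L).
p = 4/32 = 0.125000.
d = −ln(1 − 0.125000) = −ln(0.875000) = 0.1335.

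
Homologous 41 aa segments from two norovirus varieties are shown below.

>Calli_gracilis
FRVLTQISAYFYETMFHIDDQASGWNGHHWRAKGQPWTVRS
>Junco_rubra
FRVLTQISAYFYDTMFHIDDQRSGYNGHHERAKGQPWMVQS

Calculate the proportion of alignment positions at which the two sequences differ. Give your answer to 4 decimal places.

0.1463

The sequences differ at positions 13 (E/D), 22 (A/R), 25 (W/Y), 30 (W/E), 38 (T/M), 40 (R/Q).
There are 6 differences over 41 sites, so p = 6/41 = 0.1463.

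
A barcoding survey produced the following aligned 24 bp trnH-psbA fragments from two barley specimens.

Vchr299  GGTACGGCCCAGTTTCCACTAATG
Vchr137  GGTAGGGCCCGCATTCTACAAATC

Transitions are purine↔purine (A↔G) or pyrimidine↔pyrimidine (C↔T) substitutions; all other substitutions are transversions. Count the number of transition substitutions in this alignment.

2

Mismatches occur at site 5 (C/G, transversion), site 11 (A/G, transition), site 12 (G/C, transversion), site 13 (T/A, transversion), site 17 (C/T, transition), site 20 (T/A, transversion), site 24 (G/C, transversion).
Of the 7 differences, 2 transitions and 5 transversions, so the answer is 2.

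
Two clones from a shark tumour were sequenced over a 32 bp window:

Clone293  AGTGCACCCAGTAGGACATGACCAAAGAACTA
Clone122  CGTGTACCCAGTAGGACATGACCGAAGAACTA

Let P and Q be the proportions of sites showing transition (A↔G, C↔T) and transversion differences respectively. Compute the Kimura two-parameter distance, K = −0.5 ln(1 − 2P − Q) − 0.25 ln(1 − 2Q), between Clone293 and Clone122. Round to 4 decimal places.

0.1011

Differing sites — 1:A/C (Tv); 5:C/T (Ti); 24:A/G (Ti).
Of the 3 differences, 2 transitions and 1 transversion over 32 sites: P = 2/32 = 0.062500, Q = 1/32 = 0.031250.
d = −0.5·ln(0.843750) − 0.25·ln(0.937500) = −0.5·(-0.169899) − 0.25·(-0.064539) = 0.1011.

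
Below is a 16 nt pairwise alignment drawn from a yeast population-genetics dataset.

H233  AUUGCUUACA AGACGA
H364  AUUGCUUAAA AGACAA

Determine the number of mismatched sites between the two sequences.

2

The sequences differ at positions 9 (C/A), 15 (G/A).
That gives 2 mismatches out of 16 aligned sites, so the Hamming distance is 2.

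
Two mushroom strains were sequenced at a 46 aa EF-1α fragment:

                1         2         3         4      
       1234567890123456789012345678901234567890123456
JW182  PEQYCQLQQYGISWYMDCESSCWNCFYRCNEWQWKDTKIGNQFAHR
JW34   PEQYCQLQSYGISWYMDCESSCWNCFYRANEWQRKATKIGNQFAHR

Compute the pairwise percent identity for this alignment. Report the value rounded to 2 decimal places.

The sequences differ at positions 9 (Q/S), 29 (C/A), 34 (W/R), 36 (D/A).
42 of the 46 sites match, so the percent identity is 42/46 × 100 = 91.30%.

91.30%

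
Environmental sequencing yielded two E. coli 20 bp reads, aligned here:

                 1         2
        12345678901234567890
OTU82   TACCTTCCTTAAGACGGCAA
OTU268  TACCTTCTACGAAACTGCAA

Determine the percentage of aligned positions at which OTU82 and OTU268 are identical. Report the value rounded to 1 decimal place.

The sequences differ at positions 8 (C/T), 9 (T/A), 10 (T/C), 11 (A/G), 13 (G/A), 16 (G/T).
14 of the 20 sites match, so the percent identity is 14/20 × 100 = 70.0%.

70.0%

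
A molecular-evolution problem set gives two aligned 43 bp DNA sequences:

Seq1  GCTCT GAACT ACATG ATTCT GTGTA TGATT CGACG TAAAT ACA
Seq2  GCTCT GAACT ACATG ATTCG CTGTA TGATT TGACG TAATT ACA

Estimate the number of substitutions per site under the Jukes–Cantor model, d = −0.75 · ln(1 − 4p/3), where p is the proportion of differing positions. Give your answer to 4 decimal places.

Differing sites — 20:T/G; 21:G/C; 31:C/T; 39:A/T.
p = 4/43 = 0.093023.
d = −0.75 · ln(1 − (4/3)·0.093023) = −0.75 · ln(0.875969) = −0.75 · (-0.132425) = 0.0993.

0.0993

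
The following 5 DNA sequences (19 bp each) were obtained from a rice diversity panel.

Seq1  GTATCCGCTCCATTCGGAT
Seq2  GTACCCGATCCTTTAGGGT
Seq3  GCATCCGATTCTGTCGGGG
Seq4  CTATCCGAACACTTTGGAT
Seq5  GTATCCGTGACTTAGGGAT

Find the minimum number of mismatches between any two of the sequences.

5

Pairwise Hamming distances:
  Seq1 vs Seq2: 5
  Seq1 vs Seq3: 7
  Seq1 vs Seq4: 6
  Seq1 vs Seq5: 6
  Seq2 vs Seq3: 6
  Seq2 vs Seq4: 7
  Seq2 vs Seq5: 7
  Seq3 vs Seq4: 10
  Seq3 vs Seq5: 9
  Seq4 vs Seq5: 8
The smallest is 5, between Seq1 and Seq2.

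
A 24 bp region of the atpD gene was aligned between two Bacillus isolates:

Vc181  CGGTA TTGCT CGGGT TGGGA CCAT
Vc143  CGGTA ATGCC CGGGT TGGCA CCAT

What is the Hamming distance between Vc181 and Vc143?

3

Mismatches occur at site 6 (T↔A), site 10 (T↔C), site 19 (G↔C).
That gives 3 mismatches out of 24 aligned sites, so the Hamming distance is 3.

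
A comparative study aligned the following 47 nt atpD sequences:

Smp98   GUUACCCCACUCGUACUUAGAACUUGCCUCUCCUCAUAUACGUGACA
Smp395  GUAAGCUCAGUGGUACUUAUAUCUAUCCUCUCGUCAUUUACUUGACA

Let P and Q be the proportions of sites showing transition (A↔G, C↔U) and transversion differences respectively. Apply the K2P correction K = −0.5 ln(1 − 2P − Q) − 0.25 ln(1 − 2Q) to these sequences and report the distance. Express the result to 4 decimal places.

0.3197

Differing sites — 3:U/A (Tv); 5:C/G (Tv); 7:C/U (Ti); 10:C/G (Tv); 12:C/G (Tv); 20:G/U (Tv); 22:A/U (Tv); 25:U/A (Tv); 26:G/U (Tv); 33:C/G (Tv); 38:A/U (Tv); 42:G/U (Tv).
Of the 12 differences, 1 transition and 11 transversions over 47 sites: P = 1/47 = 0.021277, Q = 11/47 = 0.234043.
d = −0.5·ln(0.723403) − 0.25·ln(0.531914) = −0.5·(-0.323789) − 0.25·(-0.631273) = 0.3197.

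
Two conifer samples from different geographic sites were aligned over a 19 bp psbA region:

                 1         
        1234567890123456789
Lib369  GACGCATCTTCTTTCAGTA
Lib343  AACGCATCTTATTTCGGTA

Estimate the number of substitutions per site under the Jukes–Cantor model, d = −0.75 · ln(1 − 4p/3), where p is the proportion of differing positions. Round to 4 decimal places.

0.1773

Mismatches occur at site 1 (G/A), site 11 (C/A), site 16 (A/G).
p = 3/19 = 0.157895.
d = −0.75 · ln(1 − (4/3)·0.157895) = −0.75 · ln(0.789473) = −0.75 · (-0.236390) = 0.1773.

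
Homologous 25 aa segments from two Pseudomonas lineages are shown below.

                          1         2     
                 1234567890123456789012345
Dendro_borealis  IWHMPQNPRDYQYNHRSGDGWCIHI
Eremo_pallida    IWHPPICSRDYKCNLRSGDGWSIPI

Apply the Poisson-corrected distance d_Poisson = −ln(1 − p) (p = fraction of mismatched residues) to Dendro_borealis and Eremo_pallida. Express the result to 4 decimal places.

0.4463

Mismatches occur at site 4 (M→P), site 6 (Q→I), site 7 (N→C), site 8 (P→S), site 12 (Q→K), site 13 (Y→C), site 15 (H→L), site 22 (C→S), site 24 (H→P).
p = 9/25 = 0.360000.
d = −ln(1 − 0.360000) = −ln(0.640000) = 0.4463.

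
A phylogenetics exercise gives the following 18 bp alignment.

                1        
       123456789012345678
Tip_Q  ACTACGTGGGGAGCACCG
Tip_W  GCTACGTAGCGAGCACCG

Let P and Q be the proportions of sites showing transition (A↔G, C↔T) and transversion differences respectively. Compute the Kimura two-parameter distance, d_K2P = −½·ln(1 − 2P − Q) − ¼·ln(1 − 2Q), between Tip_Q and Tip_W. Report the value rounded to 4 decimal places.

0.1922

Differing sites — 1:A/G (Ti); 8:G/A (Ti); 10:G/C (Tv).
Of the 3 differences, 2 transitions and 1 transversion over 18 sites: P = 2/18 = 0.111111, Q = 1/18 = 0.055556.
d = −0.5·ln(0.722222) − 0.25·ln(0.888888) = −0.5·(-0.325423) − 0.25·(-0.117784) = 0.1922.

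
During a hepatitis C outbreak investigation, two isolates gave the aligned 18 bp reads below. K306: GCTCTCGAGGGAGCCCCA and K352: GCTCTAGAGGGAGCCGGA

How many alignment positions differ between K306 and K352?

3

The sequences differ at positions 6 (C/A), 16 (C/G), 17 (C/G).
That gives 3 mismatches out of 18 aligned sites, so the Hamming distance is 3.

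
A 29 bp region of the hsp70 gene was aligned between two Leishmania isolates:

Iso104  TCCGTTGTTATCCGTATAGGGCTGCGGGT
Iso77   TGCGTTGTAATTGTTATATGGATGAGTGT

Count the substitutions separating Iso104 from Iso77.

Differing sites — 2:C/G; 9:T/A; 12:C/T; 13:C/G; 14:G/T; 19:G/T; 22:C/A; 25:C/A; 27:G/T.
That gives 9 mismatches out of 29 aligned sites, so the Hamming distance is 9.

9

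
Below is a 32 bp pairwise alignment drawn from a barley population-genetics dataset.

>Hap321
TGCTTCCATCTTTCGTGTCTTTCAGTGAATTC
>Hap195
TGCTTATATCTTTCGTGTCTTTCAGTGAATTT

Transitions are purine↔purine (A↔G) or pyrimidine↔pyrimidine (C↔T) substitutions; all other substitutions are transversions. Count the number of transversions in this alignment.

1

The sequences differ at positions 6 (C/A, transversion), 7 (C/T, transition), 32 (C/T, transition).
Of the 3 differences, 2 transitions and 1 transversion, so the answer is 1.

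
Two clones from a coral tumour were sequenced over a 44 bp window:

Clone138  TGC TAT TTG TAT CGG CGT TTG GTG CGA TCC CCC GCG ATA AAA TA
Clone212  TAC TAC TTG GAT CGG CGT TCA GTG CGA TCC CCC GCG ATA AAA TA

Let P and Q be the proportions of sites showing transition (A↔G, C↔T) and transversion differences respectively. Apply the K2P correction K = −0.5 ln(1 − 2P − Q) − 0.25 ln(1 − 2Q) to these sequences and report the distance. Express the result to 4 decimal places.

The sequences differ at positions 2 (G/A, transition), 6 (T/C, transition), 10 (T/G, transversion), 20 (T/C, transition), 21 (G/A, transition).
Of the 5 differences, 4 transitions and 1 transversion over 44 sites: P = 4/44 = 0.090909, Q = 1/44 = 0.022727.
d = −0.5·ln(0.795455) − 0.25·ln(0.954546) = −0.5·(-0.228841) − 0.25·(-0.046519) = 0.1261.

0.1261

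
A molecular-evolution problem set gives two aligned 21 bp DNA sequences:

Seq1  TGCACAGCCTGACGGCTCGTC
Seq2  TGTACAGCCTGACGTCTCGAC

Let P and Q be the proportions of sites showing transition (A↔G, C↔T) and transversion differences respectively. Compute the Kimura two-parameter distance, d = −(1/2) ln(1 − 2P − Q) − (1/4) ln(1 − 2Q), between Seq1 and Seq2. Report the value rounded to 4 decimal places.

0.1585

Mismatches occur at site 3 (C→T, transition), site 15 (G→T, transversion), site 20 (T→A, transversion).
Of the 3 differences, 1 transition and 2 transversions over 21 sites: P = 1/21 = 0.047619, Q = 2/21 = 0.095238.
d = −0.5·ln(0.809524) − 0.25·ln(0.809524) = −0.5·(-0.211309) − 0.25·(-0.211309) = 0.1585.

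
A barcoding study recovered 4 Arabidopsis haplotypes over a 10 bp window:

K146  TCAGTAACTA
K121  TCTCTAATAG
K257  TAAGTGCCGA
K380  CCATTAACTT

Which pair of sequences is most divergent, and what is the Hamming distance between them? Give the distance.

8

Pairwise Hamming distances:
  K146 vs K121: 5
  K146 vs K257: 4
  K146 vs K380: 3
  K121 vs K257: 8
  K121 vs K380: 6
  K257 vs K380: 7
The largest is 8, between K121 and K257.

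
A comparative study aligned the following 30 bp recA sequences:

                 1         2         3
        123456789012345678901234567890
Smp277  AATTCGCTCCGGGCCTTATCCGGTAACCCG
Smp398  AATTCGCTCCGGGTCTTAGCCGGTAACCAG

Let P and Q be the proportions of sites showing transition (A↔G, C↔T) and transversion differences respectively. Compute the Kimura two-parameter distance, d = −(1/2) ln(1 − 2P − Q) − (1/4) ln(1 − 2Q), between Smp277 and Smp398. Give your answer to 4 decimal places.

0.1073

Mismatches occur at site 14 (C↔T, transition), site 19 (T↔G, transversion), site 29 (C↔A, transversion).
Of the 3 differences, 1 transition and 2 transversions over 30 sites: P = 1/30 = 0.033333, Q = 2/30 = 0.066667.
d = −0.5·ln(0.866667) − 0.25·ln(0.866666) = −0.5·(-0.143100) − 0.25·(-0.143102) = 0.1073.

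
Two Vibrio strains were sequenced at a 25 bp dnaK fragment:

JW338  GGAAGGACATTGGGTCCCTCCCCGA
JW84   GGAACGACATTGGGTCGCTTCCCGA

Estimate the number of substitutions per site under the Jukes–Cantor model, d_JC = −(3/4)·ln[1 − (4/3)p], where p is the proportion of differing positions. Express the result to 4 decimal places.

Mismatches occur at site 5 (G→C), site 17 (C→G), site 20 (C→T).
p = 3/25 = 0.120000.
d = −0.75 · ln(1 − (4/3)·0.120000) = −0.75 · ln(0.840000) = −0.75 · (-0.174353) = 0.1308.

0.1308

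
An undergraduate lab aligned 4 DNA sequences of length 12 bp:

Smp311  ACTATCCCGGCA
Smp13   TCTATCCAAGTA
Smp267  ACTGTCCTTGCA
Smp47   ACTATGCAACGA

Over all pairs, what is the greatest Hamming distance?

Pairwise Hamming distances:
  Smp311 vs Smp13: 4
  Smp311 vs Smp267: 3
  Smp311 vs Smp47: 5
  Smp13 vs Smp267: 5
  Smp13 vs Smp47: 4
  Smp267 vs Smp47: 6
The largest is 6, between Smp267 and Smp47.

6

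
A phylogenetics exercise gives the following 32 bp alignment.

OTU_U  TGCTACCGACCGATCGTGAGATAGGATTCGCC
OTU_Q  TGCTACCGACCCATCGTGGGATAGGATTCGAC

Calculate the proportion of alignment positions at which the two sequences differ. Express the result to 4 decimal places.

0.0938

Differing sites — 12:G/C; 19:A/G; 31:C/A.
There are 3 differences over 32 sites, so p = 3/32 = 0.0938.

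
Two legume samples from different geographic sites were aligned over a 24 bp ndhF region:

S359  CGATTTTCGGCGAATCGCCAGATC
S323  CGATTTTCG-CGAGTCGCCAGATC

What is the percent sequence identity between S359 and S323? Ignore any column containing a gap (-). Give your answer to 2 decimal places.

95.65%

Excluding the 1 gap column leaves 23 comparable sites.
Differing sites — 14:A/G.
22 of the 23 comparable sites match, so the percent identity is 22/23 × 100 = 95.65%.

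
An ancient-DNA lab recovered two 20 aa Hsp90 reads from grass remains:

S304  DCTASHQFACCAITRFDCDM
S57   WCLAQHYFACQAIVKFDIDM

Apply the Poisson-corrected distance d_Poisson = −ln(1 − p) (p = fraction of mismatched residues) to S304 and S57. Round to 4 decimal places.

0.5108

Differing sites — 1:D/W; 3:T/L; 5:S/Q; 7:Q/Y; 11:C/Q; 14:T/V; 15:R/K; 18:C/I.
p = 8/20 = 0.400000.
d = −ln(1 − 0.400000) = −ln(0.600000) = 0.5108.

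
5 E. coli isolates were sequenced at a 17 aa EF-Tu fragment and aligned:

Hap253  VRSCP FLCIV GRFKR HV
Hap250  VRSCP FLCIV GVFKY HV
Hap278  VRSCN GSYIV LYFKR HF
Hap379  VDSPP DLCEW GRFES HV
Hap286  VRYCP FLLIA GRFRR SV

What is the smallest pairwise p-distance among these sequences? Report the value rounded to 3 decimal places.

Pairwise Hamming distances:
  Hap253 vs Hap250: 2
  Hap253 vs Hap278: 7
  Hap253 vs Hap379: 7
  Hap253 vs Hap286: 5
  Hap250 vs Hap278: 8
  Hap250 vs Hap379: 8
  Hap250 vs Hap286: 7
  Hap278 vs Hap379: 13
  Hap278 vs Hap286: 11
  Hap379 vs Hap286: 10
The smallest is 2 mismatches, between Hap253 and Hap250; p = 2/17 = 0.118.

0.118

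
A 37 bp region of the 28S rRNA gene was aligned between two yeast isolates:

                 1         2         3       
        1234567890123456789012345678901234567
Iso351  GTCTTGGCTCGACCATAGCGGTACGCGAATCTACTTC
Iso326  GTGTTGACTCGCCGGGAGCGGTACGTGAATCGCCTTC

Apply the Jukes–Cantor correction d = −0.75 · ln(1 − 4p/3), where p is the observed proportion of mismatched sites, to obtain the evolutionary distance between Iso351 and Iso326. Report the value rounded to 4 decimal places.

Mismatches occur at site 3 (C/G), site 7 (G/A), site 12 (A/C), site 14 (C/G), site 15 (A/G), site 16 (T/G), site 26 (C/T), site 32 (T/G), site 33 (A/C).
p = 9/37 = 0.243243.
d = −0.75 · ln(1 − (4/3)·0.243243) = −0.75 · ln(0.675676) = −0.75 · (-0.392042) = 0.2940.

0.2940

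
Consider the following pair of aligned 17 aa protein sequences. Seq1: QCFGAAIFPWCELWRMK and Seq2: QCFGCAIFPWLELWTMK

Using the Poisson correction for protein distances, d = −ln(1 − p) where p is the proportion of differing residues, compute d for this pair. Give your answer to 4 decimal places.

0.1942

Differing sites — 5:A/C; 11:C/L; 15:R/T.
p = 3/17 = 0.176471.
d = −ln(1 − 0.176471) = −ln(0.823529) = 0.1942.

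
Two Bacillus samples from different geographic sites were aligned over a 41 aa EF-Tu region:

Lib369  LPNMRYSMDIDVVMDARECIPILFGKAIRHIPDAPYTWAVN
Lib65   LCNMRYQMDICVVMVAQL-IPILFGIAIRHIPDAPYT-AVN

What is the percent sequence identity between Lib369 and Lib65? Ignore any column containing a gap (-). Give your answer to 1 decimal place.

Excluding the 2 gap columns leaves 39 comparable sites.
Differing sites — 2:P/C; 7:S/Q; 11:D/C; 15:D/V; 17:R/Q; 18:E/L; 26:K/I.
32 of the 39 comparable sites match, so the percent identity is 32/39 × 100 = 82.1%.

82.1%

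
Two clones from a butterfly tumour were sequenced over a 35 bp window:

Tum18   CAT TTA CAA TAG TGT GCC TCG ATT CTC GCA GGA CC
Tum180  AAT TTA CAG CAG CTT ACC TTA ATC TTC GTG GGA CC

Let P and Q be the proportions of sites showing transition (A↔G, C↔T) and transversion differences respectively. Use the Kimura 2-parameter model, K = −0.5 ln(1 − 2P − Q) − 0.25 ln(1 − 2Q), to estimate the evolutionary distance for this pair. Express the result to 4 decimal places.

Differing sites — 1:C/A (Tv); 9:A/G (Ti); 10:T/C (Ti); 13:T/C (Ti); 14:G/T (Tv); 16:G/A (Ti); 20:C/T (Ti); 21:G/A (Ti); 24:T/C (Ti); 25:C/T (Ti); 29:C/T (Ti); 30:A/G (Ti).
Of the 12 differences, 10 transitions and 2 transversions over 35 sites: P = 10/35 = 0.285714, Q = 2/35 = 0.057143.
d = −0.5·ln(0.371429) − 0.25·ln(0.885714) = −0.5·(-0.990398) − 0.25·(-0.121361) = 0.5255.

0.5255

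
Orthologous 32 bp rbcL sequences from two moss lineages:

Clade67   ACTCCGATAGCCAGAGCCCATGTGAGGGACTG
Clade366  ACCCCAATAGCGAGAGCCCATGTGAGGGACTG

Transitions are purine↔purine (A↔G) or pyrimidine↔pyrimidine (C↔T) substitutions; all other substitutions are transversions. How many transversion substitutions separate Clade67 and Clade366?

1

Mismatches occur at site 3 (T/C, transition), site 6 (G/A, transition), site 12 (C/G, transversion).
Of the 3 differences, 2 transitions and 1 transversion, so the answer is 1.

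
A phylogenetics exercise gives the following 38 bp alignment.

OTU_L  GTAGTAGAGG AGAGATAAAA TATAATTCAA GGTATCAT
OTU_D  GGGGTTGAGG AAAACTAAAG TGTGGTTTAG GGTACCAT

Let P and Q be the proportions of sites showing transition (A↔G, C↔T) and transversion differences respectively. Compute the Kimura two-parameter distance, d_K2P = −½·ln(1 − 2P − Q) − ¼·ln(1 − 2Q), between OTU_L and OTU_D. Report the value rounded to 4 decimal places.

0.5077

Differing sites — 2:T/G (Tv); 3:A/G (Ti); 6:A/T (Tv); 12:G/A (Ti); 14:G/A (Ti); 15:A/C (Tv); 20:A/G (Ti); 22:A/G (Ti); 24:A/G (Ti); 25:A/G (Ti); 28:C/T (Ti); 30:A/G (Ti); 35:T/C (Ti).
Of the 13 differences, 10 transitions and 3 transversions over 38 sites: P = 10/38 = 0.263158, Q = 3/38 = 0.078947.
d = −0.5·ln(0.394737) − 0.25·ln(0.842106) = −0.5·(-0.929536) − 0.25·(-0.171849) = 0.5077.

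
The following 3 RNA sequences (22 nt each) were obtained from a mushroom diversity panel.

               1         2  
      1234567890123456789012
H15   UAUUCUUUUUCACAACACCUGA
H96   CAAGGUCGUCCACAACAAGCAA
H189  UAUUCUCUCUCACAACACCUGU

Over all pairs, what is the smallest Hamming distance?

Pairwise Hamming distances:
  H15 vs H96: 11
  H15 vs H189: 3
  H96 vs H189: 12
The smallest is 3, between H15 and H189.

3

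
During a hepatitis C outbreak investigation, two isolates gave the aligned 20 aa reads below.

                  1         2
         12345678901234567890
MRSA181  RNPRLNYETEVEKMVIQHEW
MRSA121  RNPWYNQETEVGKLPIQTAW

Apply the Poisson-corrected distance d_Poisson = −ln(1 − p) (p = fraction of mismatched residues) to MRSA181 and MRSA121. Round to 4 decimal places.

0.5108

Differing sites — 4:R/W; 5:L/Y; 7:Y/Q; 12:E/G; 14:M/L; 15:V/P; 18:H/T; 19:E/A.
p = 8/20 = 0.400000.
d = −ln(1 − 0.400000) = −ln(0.600000) = 0.5108.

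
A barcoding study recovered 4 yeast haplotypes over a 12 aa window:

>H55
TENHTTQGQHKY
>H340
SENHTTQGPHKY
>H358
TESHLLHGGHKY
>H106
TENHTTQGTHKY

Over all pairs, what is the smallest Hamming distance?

Pairwise Hamming distances:
  H55 vs H340: 2
  H55 vs H358: 5
  H55 vs H106: 1
  H340 vs H358: 6
  H340 vs H106: 2
  H358 vs H106: 5
The smallest is 1, between H55 and H106.

1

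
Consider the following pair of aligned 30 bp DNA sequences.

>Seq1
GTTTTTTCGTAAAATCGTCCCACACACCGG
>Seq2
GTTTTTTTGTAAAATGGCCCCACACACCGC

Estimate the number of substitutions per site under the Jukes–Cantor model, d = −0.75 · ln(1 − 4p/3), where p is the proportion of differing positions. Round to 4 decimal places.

Mismatches occur at site 8 (C↔T), site 16 (C↔G), site 18 (T↔C), site 30 (G↔C).
p = 4/30 = 0.133333.
d = −0.75 · ln(1 − (4/3)·0.133333) = −0.75 · ln(0.822223) = −0.75 · (-0.195744) = 0.1468.

0.1468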